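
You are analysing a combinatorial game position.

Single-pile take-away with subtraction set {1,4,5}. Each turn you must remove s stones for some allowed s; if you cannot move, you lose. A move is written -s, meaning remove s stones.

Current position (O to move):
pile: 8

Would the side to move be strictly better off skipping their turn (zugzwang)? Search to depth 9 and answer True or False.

zugzwang(8, O) = True

ply 1, O at 8 | -1=-1→7*; -4=-1→4; -5=-1→3
ply 2, X at 7 | -1=-1→6; -4=-1→3; -5=+1→2*
ply 3, O at 2 | -1=-1→1*
ply 4, X at 1 | -1=+1→0*
ply 5: 0 is terminal -1 (O); from 8 depth 9
suppose O passes — search the same position with X to move:
pass> ply 1, X at 8 | -1=-1→7*; -4=-1→4; -5=-1→3
pass> ply 2, O at 7 | -1=-1→6; -4=-1→3; -5=+1→2*
pass> ply 3, X at 2 | -1=-1→1*
pass> ply 4, O at 1 | -1=+1→0*
pass> ply 5: 0 is terminal -1 (X); from 8 depth 9
for O: play -1, pass +1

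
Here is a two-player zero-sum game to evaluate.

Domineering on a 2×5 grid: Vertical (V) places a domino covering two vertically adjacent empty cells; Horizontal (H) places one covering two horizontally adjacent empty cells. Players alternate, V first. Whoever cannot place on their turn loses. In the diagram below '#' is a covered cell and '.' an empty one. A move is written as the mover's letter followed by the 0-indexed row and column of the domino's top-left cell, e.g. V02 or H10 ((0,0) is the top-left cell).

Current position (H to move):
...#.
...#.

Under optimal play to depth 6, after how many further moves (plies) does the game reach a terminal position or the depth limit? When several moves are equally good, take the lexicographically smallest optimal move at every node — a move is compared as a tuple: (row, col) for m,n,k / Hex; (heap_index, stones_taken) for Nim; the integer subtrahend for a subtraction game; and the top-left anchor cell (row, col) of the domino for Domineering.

PV length from [...#./...#.]: 4 plies

p1 H@[...#./...#.]: H00[##.#./...#.]-1* H01[.###./...#.]-1 H10[...#./##.#.]-1 H11[...#./.###.]-1
p2 V@[##.#./...#.]: V02[####./..##.]+1* V04[##.##/...##]-1
p3 H@[####./..##.]: H10[####./####.]-1*
p4 V@[####./####.]: V04[#####/#####]+1*
p5 H@[#####/#####] terminal -1; root [...#./...#.] d6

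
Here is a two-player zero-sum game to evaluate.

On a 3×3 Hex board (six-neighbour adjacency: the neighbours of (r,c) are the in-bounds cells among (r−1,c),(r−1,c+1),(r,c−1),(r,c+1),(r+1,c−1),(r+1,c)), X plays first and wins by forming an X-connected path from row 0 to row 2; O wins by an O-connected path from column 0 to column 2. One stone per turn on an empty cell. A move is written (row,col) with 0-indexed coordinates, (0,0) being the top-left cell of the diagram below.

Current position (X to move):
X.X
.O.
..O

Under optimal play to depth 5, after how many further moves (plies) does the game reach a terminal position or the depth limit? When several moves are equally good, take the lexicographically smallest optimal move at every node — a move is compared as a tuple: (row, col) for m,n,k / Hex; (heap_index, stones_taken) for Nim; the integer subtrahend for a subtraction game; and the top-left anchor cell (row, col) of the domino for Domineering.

PV length from [X.X/.O./..O]: 4 plies

[X.X/.O./..O] X move#1: (0,1):-1/XXX/.O./..O*, (1,0):-1/X.X/XO./..O, (1,2):-1/X.X/.OX/..O, (2,0):-1/X.X/.O./X.O, (2,1):-1/X.X/.O./.XO
[XXX/.O./..O] O move#2: (1,0):+1/XXX/OO./..O*, (1,2):+1/XXX/.OO/..O, (2,0):+1/XXX/.O./O.O, (2,1):+1/XXX/.O./.OO
[XXX/OO./..O] X move#3: (1,2):-1/XXX/OOX/..O*, (2,0):-1/XXX/OO./X.O, (2,1):-1/XXX/OO./.XO
[XXX/OOX/..O] O move#4: (2,0):-1/XXX/OOX/O.O, (2,1):+1/XXX/OOX/.OO*
[XXX/OOX/.OO] end (terminal -1, X#5); searched X.X/.O./..O to 5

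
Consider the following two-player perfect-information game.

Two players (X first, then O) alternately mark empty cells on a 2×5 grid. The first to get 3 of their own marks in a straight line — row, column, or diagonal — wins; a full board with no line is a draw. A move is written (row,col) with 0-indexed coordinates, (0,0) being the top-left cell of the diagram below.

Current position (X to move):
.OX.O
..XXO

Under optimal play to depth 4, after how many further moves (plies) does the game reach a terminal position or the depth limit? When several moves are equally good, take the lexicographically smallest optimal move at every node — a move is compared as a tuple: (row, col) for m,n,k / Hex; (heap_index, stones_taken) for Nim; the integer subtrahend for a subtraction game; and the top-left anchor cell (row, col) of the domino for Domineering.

PV length from [.OX.O/..XXO]: 1 ply

ply 1, X at .OX.O/..XXO | (0,0)=+0→XOX.O/..XXO; (0,3)=+0→.OXXO/..XXO; (1,0)=+0→.OX.O/X.XXO; (1,1)=+1→.OX.O/.XXXO*
ply 2: .OX.O/.XXXO is terminal -1 (O); from .OX.O/..XXO depth 4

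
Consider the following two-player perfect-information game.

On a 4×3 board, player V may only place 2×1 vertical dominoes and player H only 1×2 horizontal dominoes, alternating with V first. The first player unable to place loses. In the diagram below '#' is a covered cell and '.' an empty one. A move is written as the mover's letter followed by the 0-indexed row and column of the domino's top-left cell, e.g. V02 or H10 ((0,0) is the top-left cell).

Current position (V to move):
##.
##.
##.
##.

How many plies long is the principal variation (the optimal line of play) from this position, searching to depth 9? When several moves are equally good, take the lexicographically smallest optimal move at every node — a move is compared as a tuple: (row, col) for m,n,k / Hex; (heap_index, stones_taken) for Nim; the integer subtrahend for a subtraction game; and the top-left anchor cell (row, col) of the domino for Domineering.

ply 1, V at ##./##./##./##. | V02=+1→###/###/##./##.*; V12=+1→##./###/###/##.; V22=+1→##./##./###/###
ply 2: ###/###/##./##. is terminal -1 (H); from ##./##./##./##. depth 9

PV length from [##./##./##./##.]: 1 ply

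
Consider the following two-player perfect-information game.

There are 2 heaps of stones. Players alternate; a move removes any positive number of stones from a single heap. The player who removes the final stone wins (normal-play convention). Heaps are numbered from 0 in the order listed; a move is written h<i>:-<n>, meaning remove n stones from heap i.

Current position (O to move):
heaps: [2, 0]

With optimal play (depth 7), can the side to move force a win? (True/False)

[(2,0)] O move#1: h0:-1:-1/(1,0), h0:-2:+1/(0,0)*
[(0,0)] end (terminal -1, X#2); searched (2,0) to 7

O winning at [(2,0)]: True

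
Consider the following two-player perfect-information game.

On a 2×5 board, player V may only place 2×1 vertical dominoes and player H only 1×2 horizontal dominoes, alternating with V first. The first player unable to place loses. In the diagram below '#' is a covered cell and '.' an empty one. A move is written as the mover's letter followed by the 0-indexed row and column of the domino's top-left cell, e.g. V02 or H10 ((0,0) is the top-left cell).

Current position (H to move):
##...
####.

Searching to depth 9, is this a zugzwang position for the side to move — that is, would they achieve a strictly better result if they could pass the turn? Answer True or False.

zugzwang(##.../####., H) = False

ply 1, H at ##.../####. | H02=-1→####./####.; H03=+1→##.##/####.*
ply 2: ##.##/####. is terminal -1 (V); from ##.../####. depth 9
suppose H passes — search the same position with V to move:
pass> ply 1, V at ##.../####. | V04=-1→##..#/#####*
pass> ply 2, H at ##..#/##### | H02=+1→#####/#####*
pass> ply 3: #####/##### is terminal -1 (V); from ##.../####. depth 9
for H: play +1, pass +1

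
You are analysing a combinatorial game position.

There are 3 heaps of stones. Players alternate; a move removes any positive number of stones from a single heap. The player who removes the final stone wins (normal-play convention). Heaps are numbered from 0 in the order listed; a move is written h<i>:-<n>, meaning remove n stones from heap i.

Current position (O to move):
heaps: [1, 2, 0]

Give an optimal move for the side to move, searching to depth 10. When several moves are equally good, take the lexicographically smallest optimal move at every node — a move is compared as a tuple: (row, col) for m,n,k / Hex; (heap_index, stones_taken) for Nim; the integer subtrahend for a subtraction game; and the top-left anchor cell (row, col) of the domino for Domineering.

[(1,2,0)] O move#1: h0:-1:-1/(0,2,0), h1:-1:+1/(1,1,0)*, h1:-2:-1/(1,0,0)
[(1,1,0)] X move#2: h0:-1:-1/(0,1,0)*, h1:-1:-1/(1,0,0)
[(0,1,0)] O move#3: h1:-1:+1/(0,0,0)*
[(0,0,0)] end (terminal -1, X#4); searched (1,2,0) to 10

O's best at [(1,2,0)]: h1:-1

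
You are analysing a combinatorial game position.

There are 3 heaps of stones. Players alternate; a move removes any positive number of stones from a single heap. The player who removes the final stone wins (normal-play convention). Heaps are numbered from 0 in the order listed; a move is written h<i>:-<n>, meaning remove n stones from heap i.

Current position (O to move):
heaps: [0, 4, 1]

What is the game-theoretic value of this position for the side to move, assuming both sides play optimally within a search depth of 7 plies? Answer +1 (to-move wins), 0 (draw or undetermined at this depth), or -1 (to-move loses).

value((0,4,1), O) = +1

p1 O@[(0,4,1)]: h1:-1[(0,3,1)]-1 h1:-2[(0,2,1)]-1 h1:-3[(0,1,1)]+1* h1:-4[(0,0,1)]-1 h2:-1[(0,4,0)]-1
p2 X@[(0,1,1)]: h1:-1[(0,0,1)]-1* h2:-1[(0,1,0)]-1
p3 O@[(0,0,1)]: h2:-1[(0,0,0)]+1*
p4 X@[(0,0,0)] terminal -1; root [(0,4,1)] d7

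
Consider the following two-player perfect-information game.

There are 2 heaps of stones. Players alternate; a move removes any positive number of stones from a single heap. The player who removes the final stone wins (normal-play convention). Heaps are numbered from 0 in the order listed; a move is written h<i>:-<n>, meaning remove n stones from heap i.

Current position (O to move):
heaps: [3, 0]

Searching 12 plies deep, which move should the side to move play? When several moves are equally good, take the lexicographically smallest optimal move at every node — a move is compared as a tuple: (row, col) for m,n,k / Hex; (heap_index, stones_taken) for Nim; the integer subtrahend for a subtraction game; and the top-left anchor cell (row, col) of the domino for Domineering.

O's best at [(3,0)]: h0:-3

ply 1, O at (3,0) | h0:-1=-1→(2,0); h0:-2=-1→(1,0); h0:-3=+1→(0,0)*
ply 2: (0,0) is terminal -1 (X); from (3,0) depth 12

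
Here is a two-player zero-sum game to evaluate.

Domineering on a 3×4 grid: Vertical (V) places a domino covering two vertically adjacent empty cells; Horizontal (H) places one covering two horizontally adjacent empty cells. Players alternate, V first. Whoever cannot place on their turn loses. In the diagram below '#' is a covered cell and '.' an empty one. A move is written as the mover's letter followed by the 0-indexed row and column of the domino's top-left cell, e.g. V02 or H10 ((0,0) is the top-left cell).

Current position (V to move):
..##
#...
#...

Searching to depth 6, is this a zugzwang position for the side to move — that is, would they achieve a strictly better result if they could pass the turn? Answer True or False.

zugzwang(..##/#.../#..., V) = False

[..##/#.../#...] V move#1: V01:-1/.###/##../#..., V11:-1/..##/##../##.., V12:+1/..##/#.#./#.#.*, V13:-1/..##/#..#/#..#
[..##/#.#./#.#.] H move#2: H00:-1/####/#.#./#.#.*
[####/#.#./#.#.] V move#3: V11:+1/####/###./###.*, V13:+1/####/#.##/#.##
[####/###./###.] end (terminal -1, H#4); searched ..##/#.../#... to 6
pass branch (H moves first from the same position):
  | [..##/#.../#...] H move#1: H00:-1/####/#.../#..., H11:+1/..##/###./#...*, H12:+1/..##/#.##/#..., H21:+1/..##/#.../###., H22:+1/..##/#.../#.##
  | [..##/###./#...] V move#2: V13:-1/..##/####/#..#*
  | [..##/####/#..#] H move#3: H00:+1/####/####/#..#*, H21:+1/..##/####/####
  | [####/####/#..#] end (terminal -1, V#4); searched ..##/#.../#... to 6
V moving scores +1; V passing scores -1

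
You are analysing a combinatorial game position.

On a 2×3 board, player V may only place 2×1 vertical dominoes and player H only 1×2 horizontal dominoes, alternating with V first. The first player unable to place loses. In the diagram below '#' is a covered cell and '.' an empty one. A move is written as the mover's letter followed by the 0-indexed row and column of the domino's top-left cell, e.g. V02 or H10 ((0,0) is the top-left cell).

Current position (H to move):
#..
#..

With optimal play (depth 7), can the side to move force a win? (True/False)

H winning at [#../#..]: True

p1 H@[#../#..]: H01[###/#..]+1* H11[#../###]+1
p2 V@[###/#..] terminal -1; root [#../#..] d7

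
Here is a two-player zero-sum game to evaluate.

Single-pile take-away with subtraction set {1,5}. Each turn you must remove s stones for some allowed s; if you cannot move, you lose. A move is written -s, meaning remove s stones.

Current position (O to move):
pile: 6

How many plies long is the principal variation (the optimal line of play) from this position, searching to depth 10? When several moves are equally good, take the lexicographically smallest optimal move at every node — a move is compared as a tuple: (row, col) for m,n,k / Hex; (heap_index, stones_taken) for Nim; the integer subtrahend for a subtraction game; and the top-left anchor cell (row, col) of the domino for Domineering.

ply 1, O at 6 | -1=-1→5*; -5=-1→1
ply 2, X at 5 | -1=+1→4*; -5=+1→0
ply 3, O at 4 | -1=-1→3*
ply 4, X at 3 | -1=+1→2*
ply 5, O at 2 | -1=-1→1*
ply 6, X at 1 | -1=+1→0*
ply 7: 0 is terminal -1 (O); from 6 depth 10

PV length from [6]: 6 plies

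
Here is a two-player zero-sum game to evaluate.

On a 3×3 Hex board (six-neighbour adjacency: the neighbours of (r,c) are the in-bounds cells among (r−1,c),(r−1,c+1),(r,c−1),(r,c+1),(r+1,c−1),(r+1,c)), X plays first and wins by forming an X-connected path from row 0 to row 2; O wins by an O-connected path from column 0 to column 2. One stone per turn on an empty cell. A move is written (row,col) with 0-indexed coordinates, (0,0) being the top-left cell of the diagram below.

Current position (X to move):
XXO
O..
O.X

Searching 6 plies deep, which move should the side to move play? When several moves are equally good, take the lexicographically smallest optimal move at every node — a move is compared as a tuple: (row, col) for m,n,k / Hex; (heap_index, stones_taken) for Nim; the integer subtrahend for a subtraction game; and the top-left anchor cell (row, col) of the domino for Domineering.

X's best at [XXO/O../O.X]: (1,1)

[XXO/O../O.X] X move#1: (1,1):+1/XXO/OX./O.X*, (1,2):-1/XXO/O.X/O.X, (2,1):-1/XXO/O../OXX
[XXO/OX./O.X] O move#2: (1,2):-1/XXO/OXO/O.X*, (2,1):-1/XXO/OX./OOX
[XXO/OXO/O.X] X move#3: (2,1):+1/XXO/OXO/OXX*
[XXO/OXO/OXX] end (terminal -1, O#4); searched XXO/O../O.X to 6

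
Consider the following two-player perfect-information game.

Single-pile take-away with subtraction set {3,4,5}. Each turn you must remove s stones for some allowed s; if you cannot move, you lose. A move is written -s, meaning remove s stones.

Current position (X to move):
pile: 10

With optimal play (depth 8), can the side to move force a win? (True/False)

[10] X move#1: -3:-1/7*, -4:-1/6, -5:-1/5
[7] O move#2: -3:-1/4, -4:-1/3, -5:+1/2*
[2] end (terminal -1, X#3); searched 10 to 8

X winning at [10]: False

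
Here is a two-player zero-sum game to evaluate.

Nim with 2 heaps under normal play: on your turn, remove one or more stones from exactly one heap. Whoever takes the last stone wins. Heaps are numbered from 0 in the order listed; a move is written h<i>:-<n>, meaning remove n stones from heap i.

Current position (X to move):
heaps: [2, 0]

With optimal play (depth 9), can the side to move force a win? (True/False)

X winning at [(2,0)]: True

p1 X@[(2,0)]: h0:-1[(1,0)]-1 h0:-2[(0,0)]+1*
p2 O@[(0,0)] terminal -1; root [(2,0)] d9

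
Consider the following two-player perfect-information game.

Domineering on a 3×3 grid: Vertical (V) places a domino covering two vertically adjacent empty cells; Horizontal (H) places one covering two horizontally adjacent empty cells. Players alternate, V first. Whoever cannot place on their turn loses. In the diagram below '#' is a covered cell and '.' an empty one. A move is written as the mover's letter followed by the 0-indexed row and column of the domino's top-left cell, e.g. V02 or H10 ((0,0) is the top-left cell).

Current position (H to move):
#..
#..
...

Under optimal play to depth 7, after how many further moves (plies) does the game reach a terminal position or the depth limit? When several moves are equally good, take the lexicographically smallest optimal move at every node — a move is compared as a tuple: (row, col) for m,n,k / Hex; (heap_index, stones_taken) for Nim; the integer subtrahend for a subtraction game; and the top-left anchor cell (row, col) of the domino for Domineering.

p1 H@[#../#../...]: H01[###/#../...]-1 H11[#../###/...]+1* H20[#../#../##.]-1 H21[#../#../.##]-1
p2 V@[#../###/...] terminal -1; root [#../#../...] d7

PV length from [#../#../...]: 1 ply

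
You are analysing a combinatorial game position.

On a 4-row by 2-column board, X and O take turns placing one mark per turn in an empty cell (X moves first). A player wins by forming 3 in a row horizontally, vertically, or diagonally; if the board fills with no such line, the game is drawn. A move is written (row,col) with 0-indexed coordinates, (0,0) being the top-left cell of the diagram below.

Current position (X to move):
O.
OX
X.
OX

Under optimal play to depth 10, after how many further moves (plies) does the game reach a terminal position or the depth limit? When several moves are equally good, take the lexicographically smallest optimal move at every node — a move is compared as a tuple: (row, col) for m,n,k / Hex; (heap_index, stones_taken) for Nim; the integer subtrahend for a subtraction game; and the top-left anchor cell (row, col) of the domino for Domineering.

PV length from [O./OX/X./OX]: 1 ply

p1 X@[O./OX/X./OX]: (0,1)[OX/OX/X./OX]+0 (2,1)[O./OX/XX/OX]+1*
p2 O@[O./OX/XX/OX] terminal -1; root [O./OX/X./OX] d10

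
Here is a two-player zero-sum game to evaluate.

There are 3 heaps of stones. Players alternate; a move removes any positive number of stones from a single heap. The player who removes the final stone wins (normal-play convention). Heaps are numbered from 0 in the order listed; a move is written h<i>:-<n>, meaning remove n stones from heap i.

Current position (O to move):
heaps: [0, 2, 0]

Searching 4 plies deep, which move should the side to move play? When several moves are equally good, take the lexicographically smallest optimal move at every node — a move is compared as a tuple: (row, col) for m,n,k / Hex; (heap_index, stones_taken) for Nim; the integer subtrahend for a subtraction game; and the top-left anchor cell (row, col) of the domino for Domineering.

O's best at [(0,2,0)]: h1:-2

[(0,2,0)] O move#1: h1:-1:-1/(0,1,0), h1:-2:+1/(0,0,0)*
[(0,0,0)] end (terminal -1, X#2); searched (0,2,0) to 4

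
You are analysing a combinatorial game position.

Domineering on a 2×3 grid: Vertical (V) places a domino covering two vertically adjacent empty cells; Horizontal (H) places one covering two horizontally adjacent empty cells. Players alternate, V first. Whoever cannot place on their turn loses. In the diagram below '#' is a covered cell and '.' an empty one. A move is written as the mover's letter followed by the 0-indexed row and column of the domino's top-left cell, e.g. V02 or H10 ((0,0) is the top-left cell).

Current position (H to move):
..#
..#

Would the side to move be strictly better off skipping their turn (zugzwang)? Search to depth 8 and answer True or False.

ply 1, H at ..#/..# | H00=+1→###/..#*; H10=+1→..#/###
ply 2: ###/..# is terminal -1 (V); from ..#/..# depth 8
pass branch (V moves first from the same position):
  | ply 1, V at ..#/..# | V00=+1→#.#/#.#*; V01=+1→.##/.##
  | ply 2: #.#/#.# is terminal -1 (H); from ..#/..# depth 8
H moving scores +1; H passing scores -1

zugzwang(..#/..#, H) = False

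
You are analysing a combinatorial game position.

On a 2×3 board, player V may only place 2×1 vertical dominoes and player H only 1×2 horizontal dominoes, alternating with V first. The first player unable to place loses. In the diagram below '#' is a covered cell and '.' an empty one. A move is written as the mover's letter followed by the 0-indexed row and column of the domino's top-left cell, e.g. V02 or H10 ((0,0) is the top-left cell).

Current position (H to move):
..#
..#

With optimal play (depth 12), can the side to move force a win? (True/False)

H winning at [..#/..#]: True

[..#/..#] H move#1: H00:+1/###/..#*, H10:+1/..#/###
[###/..#] end (terminal -1, V#2); searched ..#/..# to 12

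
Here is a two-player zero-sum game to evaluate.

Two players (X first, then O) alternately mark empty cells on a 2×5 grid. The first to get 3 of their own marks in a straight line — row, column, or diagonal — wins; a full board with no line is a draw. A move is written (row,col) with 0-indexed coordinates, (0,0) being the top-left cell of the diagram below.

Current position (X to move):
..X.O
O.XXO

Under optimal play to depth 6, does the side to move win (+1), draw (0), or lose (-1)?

ply 1, X at ..X.O/O.XXO | (0,0)=+1→X.X.O/O.XXO*; (0,1)=+1→.XX.O/O.XXO; (0,3)=+1→..XXO/O.XXO; (1,1)=+1→..X.O/OXXXO
ply 2, O at X.X.O/O.XXO | (0,1)=-1→XOX.O/O.XXO*; (0,3)=-1→X.XOO/O.XXO; (1,1)=-1→X.X.O/OOXXO
ply 3, X at XOX.O/O.XXO | (0,3)=+0→XOXXO/O.XXO; (1,1)=+1→XOX.O/OXXXO*
ply 4: XOX.O/OXXXO is terminal -1 (O); from ..X.O/O.XXO depth 6

value(..X.O/O.XXO, X) = +1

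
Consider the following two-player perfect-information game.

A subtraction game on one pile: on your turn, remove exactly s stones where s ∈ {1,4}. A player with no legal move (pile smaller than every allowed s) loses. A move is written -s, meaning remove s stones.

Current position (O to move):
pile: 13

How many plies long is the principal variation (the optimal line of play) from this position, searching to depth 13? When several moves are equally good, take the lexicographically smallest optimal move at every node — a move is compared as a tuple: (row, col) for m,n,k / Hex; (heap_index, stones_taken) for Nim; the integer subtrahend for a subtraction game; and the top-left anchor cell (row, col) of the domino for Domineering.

PV length from [13]: 7 plies

[13] O move#1: -1:+1/12*, -4:-1/9
[12] X move#2: -1:-1/11*, -4:-1/8
[11] O move#3: -1:+1/10*, -4:+1/7
[10] X move#4: -1:-1/9*, -4:-1/6
[9] O move#5: -1:-1/8, -4:+1/5*
[5] X move#6: -1:-1/4*, -4:-1/1
[4] O move#7: -1:-1/3, -4:+1/0*
[0] end (terminal -1, X#8); searched 13 to 13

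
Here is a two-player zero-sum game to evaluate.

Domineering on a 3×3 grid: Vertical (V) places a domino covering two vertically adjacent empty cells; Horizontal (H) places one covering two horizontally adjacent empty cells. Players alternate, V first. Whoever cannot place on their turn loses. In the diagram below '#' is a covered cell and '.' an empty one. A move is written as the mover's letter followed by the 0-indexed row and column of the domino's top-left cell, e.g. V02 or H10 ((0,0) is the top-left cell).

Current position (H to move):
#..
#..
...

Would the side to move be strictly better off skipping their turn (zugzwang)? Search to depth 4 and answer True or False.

p1 H@[#../#../...]: H01[###/#../...]-1 H11[#../###/...]+1* H20[#../#../##.]-1 H21[#../#../.##]-1
p2 V@[#../###/...] terminal -1; root [#../#../...] d4
pass branch (V moves first from the same position):
  | p1 V@[#../#../...]: V01[##./##./...]+1* V02[#.#/#.#/...]+1 V11[#../##./.#.]+1 V12[#../#.#/..#]+1
  | p2 H@[##./##./...]: H20[##./##./##.]-1* H21[##./##./.##]-1
  | p3 V@[##./##./##.]: V02[###/###/##.]+1* V12[##./###/###]+1
  | p4 H@[###/###/##.] terminal -1; root [#../#../...] d4
H moving scores +1; H passing scores -1

zugzwang(#../#../..., H) = False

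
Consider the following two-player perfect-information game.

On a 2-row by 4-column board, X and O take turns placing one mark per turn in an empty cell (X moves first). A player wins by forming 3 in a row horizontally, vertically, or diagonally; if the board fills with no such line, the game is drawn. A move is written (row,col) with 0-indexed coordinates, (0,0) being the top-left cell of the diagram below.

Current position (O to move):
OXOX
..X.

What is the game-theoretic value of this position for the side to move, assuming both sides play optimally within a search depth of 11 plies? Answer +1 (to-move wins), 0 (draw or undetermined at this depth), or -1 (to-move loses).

p1 O@[OXOX/..X.]: (1,0)[OXOX/O.X.]+0* (1,1)[OXOX/.OX.]+0 (1,3)[OXOX/..XO]+0
p2 X@[OXOX/O.X.]: (1,1)[OXOX/OXX.]+0* (1,3)[OXOX/O.XX]+0
p3 O@[OXOX/OXX.]: (1,3)[OXOX/OXXO]+0*
p4 X@[OXOX/OXXO] terminal +0; root [OXOX/..X.] d11

value(OXOX/..X., O) = 0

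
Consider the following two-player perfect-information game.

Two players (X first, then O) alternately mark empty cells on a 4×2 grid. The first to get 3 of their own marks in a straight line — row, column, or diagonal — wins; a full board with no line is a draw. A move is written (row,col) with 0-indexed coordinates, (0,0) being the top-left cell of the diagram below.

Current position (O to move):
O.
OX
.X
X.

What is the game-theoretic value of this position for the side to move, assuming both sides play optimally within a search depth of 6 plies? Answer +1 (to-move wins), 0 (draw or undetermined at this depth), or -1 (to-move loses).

[O./OX/.X/X.] O move#1: (0,1):-1/OO/OX/.X/X., (2,0):+1/O./OX/OX/X.*, (3,1):-1/O./OX/.X/XO
[O./OX/OX/X.] end (terminal -1, X#2); searched O./OX/.X/X. to 6

value(O./OX/.X/X., O) = +1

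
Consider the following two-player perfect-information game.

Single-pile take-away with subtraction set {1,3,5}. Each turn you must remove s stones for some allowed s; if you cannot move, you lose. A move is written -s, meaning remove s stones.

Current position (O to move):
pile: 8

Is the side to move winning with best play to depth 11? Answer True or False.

ply 1, O at 8 | -1=-1→7*; -3=-1→5; -5=-1→3
ply 2, X at 7 | -1=+1→6*; -3=+1→4; -5=+1→2
ply 3, O at 6 | -1=-1→5*; -3=-1→3; -5=-1→1
ply 4, X at 5 | -1=+1→4*; -3=+1→2; -5=+1→0
ply 5, O at 4 | -1=-1→3*; -3=-1→1
ply 6, X at 3 | -1=+1→2*; -3=+1→0
ply 7, O at 2 | -1=-1→1*
ply 8, X at 1 | -1=+1→0*
ply 9: 0 is terminal -1 (O); from 8 depth 11

O winning at [8]: False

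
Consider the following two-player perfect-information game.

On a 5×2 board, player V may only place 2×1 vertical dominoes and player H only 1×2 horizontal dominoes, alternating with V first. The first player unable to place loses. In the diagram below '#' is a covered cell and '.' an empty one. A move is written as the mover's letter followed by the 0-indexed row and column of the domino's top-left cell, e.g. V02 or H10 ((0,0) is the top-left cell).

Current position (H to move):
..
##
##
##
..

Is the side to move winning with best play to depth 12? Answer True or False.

p1 H@[../##/##/##/..]: H00[##/##/##/##/..]+1* H40[../##/##/##/##]+1
p2 V@[##/##/##/##/..] terminal -1; root [../##/##/##/..] d12

H winning at [../##/##/##/..]: True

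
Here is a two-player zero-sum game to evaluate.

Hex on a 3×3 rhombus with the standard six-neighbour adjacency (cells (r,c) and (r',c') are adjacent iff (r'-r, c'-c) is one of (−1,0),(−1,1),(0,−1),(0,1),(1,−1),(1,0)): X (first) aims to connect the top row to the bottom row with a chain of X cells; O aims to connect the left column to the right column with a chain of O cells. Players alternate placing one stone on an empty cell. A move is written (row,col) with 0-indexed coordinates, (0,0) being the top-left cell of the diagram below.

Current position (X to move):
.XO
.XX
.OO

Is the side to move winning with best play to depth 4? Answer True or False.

ply 1, X at .XO/.XX/.OO | (0,0)=-1→XXO/.XX/.OO; (1,0)=-1→.XO/XXX/.OO; (2,0)=+1→.XO/.XX/XOO*
ply 2: .XO/.XX/XOO is terminal -1 (O); from .XO/.XX/.OO depth 4

X winning at [.XO/.XX/.OO]: True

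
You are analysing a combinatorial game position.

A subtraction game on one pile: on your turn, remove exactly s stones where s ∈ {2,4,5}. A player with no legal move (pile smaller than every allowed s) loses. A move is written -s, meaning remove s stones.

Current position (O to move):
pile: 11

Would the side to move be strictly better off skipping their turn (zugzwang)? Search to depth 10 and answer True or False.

ply 1, O at 11 | -2=-1→9; -4=+1→7*; -5=-1→6
ply 2, X at 7 | -2=-1→5*; -4=-1→3; -5=-1→2
ply 3, O at 5 | -2=-1→3; -4=+1→1*; -5=+1→0
ply 4: 1 is terminal -1 (X); from 11 depth 10
suppose O passes — search the same position with X to move:
pass> ply 1, X at 11 | -2=-1→9; -4=+1→7*; -5=-1→6
pass> ply 2, O at 7 | -2=-1→5*; -4=-1→3; -5=-1→2
pass> ply 3, X at 5 | -2=-1→3; -4=+1→1*; -5=+1→0
pass> ply 4: 1 is terminal -1 (O); from 11 depth 10
for O: play +1, pass -1

zugzwang(11, O) = False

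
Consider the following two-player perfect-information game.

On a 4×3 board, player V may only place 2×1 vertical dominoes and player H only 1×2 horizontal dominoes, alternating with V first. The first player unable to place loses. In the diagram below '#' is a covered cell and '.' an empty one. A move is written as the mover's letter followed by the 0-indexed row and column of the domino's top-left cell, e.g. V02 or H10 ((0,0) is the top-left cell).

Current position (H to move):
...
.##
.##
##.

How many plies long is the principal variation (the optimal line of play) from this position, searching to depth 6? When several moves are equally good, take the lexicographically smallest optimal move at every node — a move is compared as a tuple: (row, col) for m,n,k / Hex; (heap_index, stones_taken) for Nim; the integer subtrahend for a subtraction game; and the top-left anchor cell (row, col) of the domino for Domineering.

PV length from [.../.##/.##/##.]: 2 plies

[.../.##/.##/##.] H move#1: H00:-1/##./.##/.##/##.*, H01:-1/.##/.##/.##/##.
[##./.##/.##/##.] V move#2: V10:+1/##./###/###/##.*
[##./###/###/##.] end (terminal -1, H#3); searched .../.##/.##/##. to 6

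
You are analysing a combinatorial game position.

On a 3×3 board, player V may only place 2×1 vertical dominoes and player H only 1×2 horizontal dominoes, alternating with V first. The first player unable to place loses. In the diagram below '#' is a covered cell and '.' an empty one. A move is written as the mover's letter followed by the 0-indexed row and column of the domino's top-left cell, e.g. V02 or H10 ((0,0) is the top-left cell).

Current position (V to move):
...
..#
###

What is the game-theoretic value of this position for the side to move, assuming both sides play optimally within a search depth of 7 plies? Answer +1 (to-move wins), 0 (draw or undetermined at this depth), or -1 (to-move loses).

[.../..#/###] V move#1: V00:-1/#../#.#/###, V01:+1/.#./.##/###*
[.#./.##/###] end (terminal -1, H#2); searched .../..#/### to 7

value(.../..#/###, V) = +1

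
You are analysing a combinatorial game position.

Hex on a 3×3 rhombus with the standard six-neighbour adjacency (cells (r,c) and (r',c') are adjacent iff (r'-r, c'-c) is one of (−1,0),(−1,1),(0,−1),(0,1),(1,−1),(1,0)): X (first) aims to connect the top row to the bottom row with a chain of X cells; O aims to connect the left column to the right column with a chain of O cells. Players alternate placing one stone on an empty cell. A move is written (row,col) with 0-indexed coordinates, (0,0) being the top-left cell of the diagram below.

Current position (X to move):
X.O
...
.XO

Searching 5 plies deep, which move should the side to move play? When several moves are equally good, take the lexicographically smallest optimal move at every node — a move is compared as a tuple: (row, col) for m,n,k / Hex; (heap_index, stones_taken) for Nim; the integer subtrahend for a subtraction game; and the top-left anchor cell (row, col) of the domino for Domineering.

ply 1, X at X.O/.../.XO | (0,1)=-1→XXO/.../.XO; (1,0)=+1→X.O/X../.XO*; (1,1)=+1→X.O/.X./.XO; (1,2)=-1→X.O/..X/.XO; (2,0)=-1→X.O/.../XXO
ply 2, O at X.O/X../.XO | (0,1)=-1→XOO/X../.XO*; (1,1)=-1→X.O/XO./.XO; (1,2)=-1→X.O/X.O/.XO; (2,0)=-1→X.O/X../OXO
ply 3, X at XOO/X../.XO | (1,1)=+1→XOO/XX./.XO*; (1,2)=+1→XOO/X.X/.XO; (2,0)=+1→XOO/X../XXO
ply 4: XOO/XX./.XO is terminal -1 (O); from X.O/.../.XO depth 5

X's best at [X.O/.../.XO]: (1,0)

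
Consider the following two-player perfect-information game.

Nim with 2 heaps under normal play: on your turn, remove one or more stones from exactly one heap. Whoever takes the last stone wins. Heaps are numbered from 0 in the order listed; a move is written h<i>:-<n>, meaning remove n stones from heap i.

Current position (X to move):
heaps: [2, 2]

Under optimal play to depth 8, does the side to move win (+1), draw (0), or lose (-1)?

[(2,2)] X move#1: h0:-1:-1/(1,2)*, h0:-2:-1/(0,2), h1:-1:-1/(2,1), h1:-2:-1/(2,0)
[(1,2)] O move#2: h0:-1:-1/(0,2), h1:-1:+1/(1,1)*, h1:-2:-1/(1,0)
[(1,1)] X move#3: h0:-1:-1/(0,1)*, h1:-1:-1/(1,0)
[(0,1)] O move#4: h1:-1:+1/(0,0)*
[(0,0)] end (terminal -1, X#5); searched (2,2) to 8

value((2,2), X) = -1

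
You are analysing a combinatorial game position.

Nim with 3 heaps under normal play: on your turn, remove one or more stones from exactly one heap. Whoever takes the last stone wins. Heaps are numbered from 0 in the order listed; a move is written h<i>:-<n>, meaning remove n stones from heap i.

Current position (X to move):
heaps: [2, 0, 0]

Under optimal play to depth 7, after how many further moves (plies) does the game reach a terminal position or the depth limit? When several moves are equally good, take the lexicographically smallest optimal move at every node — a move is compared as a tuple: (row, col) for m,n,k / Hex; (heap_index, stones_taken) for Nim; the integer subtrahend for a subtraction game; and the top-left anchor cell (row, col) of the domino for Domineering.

[(2,0,0)] X move#1: h0:-1:-1/(1,0,0), h0:-2:+1/(0,0,0)*
[(0,0,0)] end (terminal -1, O#2); searched (2,0,0) to 7

PV length from [(2,0,0)]: 1 ply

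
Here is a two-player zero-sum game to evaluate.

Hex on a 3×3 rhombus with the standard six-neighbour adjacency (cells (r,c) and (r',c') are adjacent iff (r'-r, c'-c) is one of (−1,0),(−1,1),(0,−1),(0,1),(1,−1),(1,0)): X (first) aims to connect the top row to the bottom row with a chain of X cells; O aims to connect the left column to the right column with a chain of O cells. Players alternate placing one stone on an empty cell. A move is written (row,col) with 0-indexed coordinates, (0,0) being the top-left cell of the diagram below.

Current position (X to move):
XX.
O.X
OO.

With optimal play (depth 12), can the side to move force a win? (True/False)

X winning at [XX./O.X/OO.]: True

[XX./O.X/OO.] X move#1: (0,2):-1/XXX/O.X/OO., (1,1):-1/XX./OXX/OO., (2,2):+1/XX./O.X/OOX*
[XX./O.X/OOX] O move#2: (0,2):-1/XXO/O.X/OOX*, (1,1):-1/XX./OOX/OOX
[XXO/O.X/OOX] X move#3: (1,1):+1/XXO/OXX/OOX*
[XXO/OXX/OOX] end (terminal -1, O#4); searched XX./O.X/OO. to 12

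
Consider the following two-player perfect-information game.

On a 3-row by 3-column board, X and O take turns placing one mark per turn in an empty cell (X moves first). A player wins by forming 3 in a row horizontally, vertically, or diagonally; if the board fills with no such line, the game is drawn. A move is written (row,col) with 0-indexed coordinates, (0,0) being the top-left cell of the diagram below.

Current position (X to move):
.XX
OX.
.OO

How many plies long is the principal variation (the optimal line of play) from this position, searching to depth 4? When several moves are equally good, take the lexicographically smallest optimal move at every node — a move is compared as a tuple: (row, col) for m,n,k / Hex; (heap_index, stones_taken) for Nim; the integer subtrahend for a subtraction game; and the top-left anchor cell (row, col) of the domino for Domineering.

PV length from [.XX/OX./.OO]: 1 ply

[.XX/OX./.OO] X move#1: (0,0):+1/XXX/OX./.OO*, (1,2):-1/.XX/OXX/.OO, (2,0):+1/.XX/OX./XOO
[XXX/OX./.OO] end (terminal -1, O#2); searched .XX/OX./.OO to 4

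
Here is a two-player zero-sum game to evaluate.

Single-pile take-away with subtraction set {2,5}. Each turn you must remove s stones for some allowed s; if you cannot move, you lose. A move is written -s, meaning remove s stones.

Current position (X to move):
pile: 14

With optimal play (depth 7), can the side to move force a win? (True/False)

p1 X@[14]: -2[12]-1* -5[9]-1
p2 O@[12]: -2[10]-1 -5[7]+1*
p3 X@[7]: -2[5]-1* -5[2]-1
p4 O@[5]: -2[3]-1 -5[0]+1*
p5 X@[0] terminal -1; root [14] d7

X winning at [14]: False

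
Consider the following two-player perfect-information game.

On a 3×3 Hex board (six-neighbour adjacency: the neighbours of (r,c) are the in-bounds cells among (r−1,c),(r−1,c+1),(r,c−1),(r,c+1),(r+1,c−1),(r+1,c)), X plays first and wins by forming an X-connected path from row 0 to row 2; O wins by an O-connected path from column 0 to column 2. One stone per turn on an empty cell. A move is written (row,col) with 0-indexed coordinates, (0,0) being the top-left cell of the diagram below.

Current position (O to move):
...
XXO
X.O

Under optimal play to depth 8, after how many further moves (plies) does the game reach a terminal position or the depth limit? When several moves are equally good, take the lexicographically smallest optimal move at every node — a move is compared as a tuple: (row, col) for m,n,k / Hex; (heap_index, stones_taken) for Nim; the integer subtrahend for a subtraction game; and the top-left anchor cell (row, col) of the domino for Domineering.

PV length from [.../XXO/X.O]: 2 plies

p1 O@[.../XXO/X.O]: (0,0)[O../XXO/X.O]-1* (0,1)[.O./XXO/X.O]-1 (0,2)[..O/XXO/X.O]-1 (2,1)[.../XXO/XOO]-1
p2 X@[O../XXO/X.O]: (0,1)[OX./XXO/X.O]+1* (0,2)[O.X/XXO/X.O]+1 (2,1)[O../XXO/XXO]+1
p3 O@[OX./XXO/X.O] terminal -1; root [.../XXO/X.O] d8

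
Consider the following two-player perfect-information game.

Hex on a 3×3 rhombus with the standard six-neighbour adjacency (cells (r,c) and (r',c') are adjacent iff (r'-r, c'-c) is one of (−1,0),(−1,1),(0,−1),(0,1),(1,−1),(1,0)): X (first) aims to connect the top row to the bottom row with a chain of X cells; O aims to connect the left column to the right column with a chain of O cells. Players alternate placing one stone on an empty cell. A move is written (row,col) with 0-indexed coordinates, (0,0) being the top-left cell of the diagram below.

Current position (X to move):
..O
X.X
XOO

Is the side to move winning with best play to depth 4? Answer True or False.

p1 X@[..O/X.X/XOO]: (0,0)[X.O/X.X/XOO]+1* (0,1)[.XO/X.X/XOO]+1 (1,1)[..O/XXX/XOO]+1
p2 O@[X.O/X.X/XOO] terminal -1; root [..O/X.X/XOO] d4

X winning at [..O/X.X/XOO]: True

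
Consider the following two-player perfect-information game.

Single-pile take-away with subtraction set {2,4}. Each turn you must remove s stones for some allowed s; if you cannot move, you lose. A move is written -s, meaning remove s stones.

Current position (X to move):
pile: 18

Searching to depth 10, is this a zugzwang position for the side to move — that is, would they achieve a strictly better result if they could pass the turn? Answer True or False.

zugzwang(18, X) = True

ply 1, X at 18 | -2=-1→16*; -4=-1→14
ply 2, O at 16 | -2=-1→14; -4=+1→12*
ply 3, X at 12 | -2=-1→10*; -4=-1→8
ply 4, O at 10 | -2=-1→8; -4=+1→6*
ply 5, X at 6 | -2=-1→4*; -4=-1→2
ply 6, O at 4 | -2=-1→2; -4=+1→0*
ply 7: 0 is terminal -1 (X); from 18 depth 10
pass branch (O moves first from the same position):
  | ply 1, O at 18 | -2=-1→16*; -4=-1→14
  | ply 2, X at 16 | -2=-1→14; -4=+1→12*
  | ply 3, O at 12 | -2=-1→10*; -4=-1→8
  | ply 4, X at 10 | -2=-1→8; -4=+1→6*
  | ply 5, O at 6 | -2=-1→4*; -4=-1→2
  | ply 6, X at 4 | -2=-1→2; -4=+1→0*
  | ply 7: 0 is terminal -1 (O); from 18 depth 10
X moving scores -1; X passing scores +1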